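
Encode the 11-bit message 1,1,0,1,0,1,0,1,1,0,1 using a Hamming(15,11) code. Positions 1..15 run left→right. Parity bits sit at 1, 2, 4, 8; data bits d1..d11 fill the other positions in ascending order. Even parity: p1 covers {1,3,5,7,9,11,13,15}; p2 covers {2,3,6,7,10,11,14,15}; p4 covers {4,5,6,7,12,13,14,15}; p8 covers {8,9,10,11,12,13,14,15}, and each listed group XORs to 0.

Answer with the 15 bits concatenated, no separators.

101110100101101

Place data at non-parity positions: p1 p2 1 p4 1 0 1 p8 0 1 0 1 1 0 1
p1 (pos 1,3,5,7,9,11,13,15): XOR of data positions = 1⊕1⊕1⊕0⊕0⊕1⊕1 = 1
p2 (pos 2,3,6,7,10,11,14,15): XOR of data positions = 1⊕0⊕1⊕1⊕0⊕0⊕1 = 0
p4 (pos 4,5,6,7,12,13,14,15): XOR of data positions = 1⊕0⊕1⊕1⊕1⊕0⊕1 = 1
p8 (pos 8,9,10,11,12,13,14,15): XOR of data positions = 0⊕1⊕0⊕1⊕1⊕0⊕1 = 0
Codeword: 101110100101101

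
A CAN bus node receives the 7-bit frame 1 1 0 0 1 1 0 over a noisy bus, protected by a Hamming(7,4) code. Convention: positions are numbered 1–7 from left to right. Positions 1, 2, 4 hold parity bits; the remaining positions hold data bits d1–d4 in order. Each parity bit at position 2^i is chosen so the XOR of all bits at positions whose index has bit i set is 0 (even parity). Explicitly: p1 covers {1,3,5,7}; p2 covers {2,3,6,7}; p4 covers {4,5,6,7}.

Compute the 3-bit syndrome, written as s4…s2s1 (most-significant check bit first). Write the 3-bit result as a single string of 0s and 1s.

000

s1 (pos 1,3,5,7): 1⊕0⊕1⊕0 = 0
s2 (pos 2,3,6,7): 1⊕0⊕1⊕0 = 0
s4 (pos 4,5,6,7): 0⊕1⊕1⊕0 = 0
Syndrome s4…s1 = 000 → no error.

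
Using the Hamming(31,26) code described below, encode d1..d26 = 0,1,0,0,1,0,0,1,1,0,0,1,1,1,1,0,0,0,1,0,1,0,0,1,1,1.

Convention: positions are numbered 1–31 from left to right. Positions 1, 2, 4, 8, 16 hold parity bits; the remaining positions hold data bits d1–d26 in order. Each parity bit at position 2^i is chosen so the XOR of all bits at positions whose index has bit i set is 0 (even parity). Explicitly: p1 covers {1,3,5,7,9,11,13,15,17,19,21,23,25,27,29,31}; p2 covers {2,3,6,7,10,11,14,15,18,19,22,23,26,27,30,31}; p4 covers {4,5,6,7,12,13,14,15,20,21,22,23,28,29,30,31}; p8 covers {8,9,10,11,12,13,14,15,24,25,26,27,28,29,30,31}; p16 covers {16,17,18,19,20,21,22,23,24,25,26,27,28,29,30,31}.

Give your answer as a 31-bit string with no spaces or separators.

Place data at non-parity positions: p1 p2 0 p4 1 0 0 p8 1 0 0 1 1 0 0 p16 1 1 1 1 0 0 0 1 0 1 0 0 1 1 1
p1 (pos 1,3,5,7,9,11,13,15,17,19,21,23,25,27,29,31): XOR of data positions = 0⊕1⊕0⊕1⊕0⊕1⊕0⊕1⊕1⊕0⊕0⊕0⊕0⊕1⊕1 = 1
p2 (pos 2,3,6,7,10,11,14,15,18,19,22,23,26,27,30,31): XOR of data positions = 0⊕0⊕0⊕0⊕0⊕0⊕0⊕1⊕1⊕0⊕0⊕1⊕0⊕1⊕1 = 1
p4 (pos 4,5,6,7,12,13,14,15,20,21,22,23,28,29,30,31): XOR of data positions = 1⊕0⊕0⊕1⊕1⊕0⊕0⊕1⊕0⊕0⊕0⊕0⊕1⊕1⊕1 = 1
p8 (pos 8,9,10,11,12,13,14,15,24,25,26,27,28,29,30,31): XOR of data positions = 1⊕0⊕0⊕1⊕1⊕0⊕0⊕1⊕0⊕1⊕0⊕0⊕1⊕1⊕1 = 0
p16 (pos 16,17,18,19,20,21,22,23,24,25,26,27,28,29,30,31): XOR of data positions = 1⊕1⊕1⊕1⊕0⊕0⊕0⊕1⊕0⊕1⊕0⊕0⊕1⊕1⊕1 = 1
Codeword: 1101100010011001111100010100111

1101100010011001111100010100111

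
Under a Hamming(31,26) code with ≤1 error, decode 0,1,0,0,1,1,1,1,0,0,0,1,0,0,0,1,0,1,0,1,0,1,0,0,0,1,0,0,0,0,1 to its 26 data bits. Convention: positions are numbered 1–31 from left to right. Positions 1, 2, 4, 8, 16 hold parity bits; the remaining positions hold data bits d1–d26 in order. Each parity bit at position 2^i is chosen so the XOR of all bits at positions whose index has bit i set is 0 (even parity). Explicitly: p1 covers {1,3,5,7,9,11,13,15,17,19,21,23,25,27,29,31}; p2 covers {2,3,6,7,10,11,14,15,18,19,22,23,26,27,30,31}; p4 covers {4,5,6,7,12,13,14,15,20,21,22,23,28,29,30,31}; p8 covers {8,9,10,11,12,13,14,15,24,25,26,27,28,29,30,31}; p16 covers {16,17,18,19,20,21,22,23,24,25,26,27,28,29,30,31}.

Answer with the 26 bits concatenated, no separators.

01100001000010101000100001

s1 (pos 1,3,5,7,9,11,13,15,17,19,21,23,25,27,29,31): 0⊕0⊕1⊕1⊕0⊕0⊕0⊕0⊕0⊕0⊕0⊕0⊕0⊕0⊕0⊕1 = 1
s2 (pos 2,3,6,7,10,11,14,15,18,19,22,23,26,27,30,31): 1⊕0⊕1⊕1⊕0⊕0⊕0⊕0⊕1⊕0⊕1⊕0⊕1⊕0⊕0⊕1 = 1
s4 (pos 4,5,6,7,12,13,14,15,20,21,22,23,28,29,30,31): 0⊕1⊕1⊕1⊕1⊕0⊕0⊕0⊕1⊕0⊕1⊕0⊕0⊕0⊕0⊕1 = 1
s8 (pos 8,9,10,11,12,13,14,15,24,25,26,27,28,29,30,31): 1⊕0⊕0⊕0⊕1⊕0⊕0⊕0⊕0⊕0⊕1⊕0⊕0⊕0⊕0⊕1 = 0
s16 (pos 16,17,18,19,20,21,22,23,24,25,26,27,28,29,30,31): 1⊕0⊕1⊕0⊕1⊕0⊕1⊕0⊕0⊕0⊕1⊕0⊕0⊕0⊕0⊕1 = 0
Syndrome s16…s1 = 00111 → error at position 7.
Flip position 7: 0100111100010001010101000100001 → 0100110100010001010101000100001
Read data bits from positions 3,5,6,7,9,10,11,12,13,14,15,17,18,19,20,21,22,23,24,25,26,27,28,29,30,31: 01100001000010101000100001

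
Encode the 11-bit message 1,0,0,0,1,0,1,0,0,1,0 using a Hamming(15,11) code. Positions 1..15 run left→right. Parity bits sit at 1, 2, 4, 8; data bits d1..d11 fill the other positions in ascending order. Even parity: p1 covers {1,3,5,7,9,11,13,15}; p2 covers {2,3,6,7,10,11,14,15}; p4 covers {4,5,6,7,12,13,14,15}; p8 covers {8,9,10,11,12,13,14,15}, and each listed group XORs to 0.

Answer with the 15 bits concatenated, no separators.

111100011010010

Place data at non-parity positions: p1 p2 1 p4 0 0 0 p8 1 0 1 0 0 1 0
p1 (pos 1,3,5,7,9,11,13,15): XOR of data positions = 1⊕0⊕0⊕1⊕1⊕0⊕0 = 1
p2 (pos 2,3,6,7,10,11,14,15): XOR of data positions = 1⊕0⊕0⊕0⊕1⊕1⊕0 = 1
p4 (pos 4,5,6,7,12,13,14,15): XOR of data positions = 0⊕0⊕0⊕0⊕0⊕1⊕0 = 1
p8 (pos 8,9,10,11,12,13,14,15): XOR of data positions = 1⊕0⊕1⊕0⊕0⊕1⊕0 = 1
Codeword: 111100011010010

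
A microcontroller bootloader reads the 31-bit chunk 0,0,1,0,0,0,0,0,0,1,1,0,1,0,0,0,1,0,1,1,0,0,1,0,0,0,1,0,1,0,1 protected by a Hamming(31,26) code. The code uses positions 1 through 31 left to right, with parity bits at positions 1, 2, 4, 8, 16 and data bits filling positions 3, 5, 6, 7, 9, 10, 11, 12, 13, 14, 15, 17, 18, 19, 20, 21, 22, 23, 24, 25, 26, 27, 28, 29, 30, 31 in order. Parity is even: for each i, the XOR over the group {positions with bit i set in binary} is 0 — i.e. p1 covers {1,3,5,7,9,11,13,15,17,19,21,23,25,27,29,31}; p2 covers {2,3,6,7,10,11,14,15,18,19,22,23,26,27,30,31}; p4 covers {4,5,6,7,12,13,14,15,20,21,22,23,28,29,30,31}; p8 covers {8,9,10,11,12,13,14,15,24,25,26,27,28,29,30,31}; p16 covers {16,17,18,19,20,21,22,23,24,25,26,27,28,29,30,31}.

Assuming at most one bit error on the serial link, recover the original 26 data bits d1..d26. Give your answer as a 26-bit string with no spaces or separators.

s1 (pos 1,3,5,7,9,11,13,15,17,19,21,23,25,27,29,31): 0⊕1⊕0⊕0⊕0⊕1⊕1⊕0⊕1⊕1⊕0⊕1⊕0⊕1⊕1⊕1 = 1
s2 (pos 2,3,6,7,10,11,14,15,18,19,22,23,26,27,30,31): 0⊕1⊕0⊕0⊕1⊕1⊕0⊕0⊕0⊕1⊕0⊕1⊕0⊕1⊕0⊕1 = 1
s4 (pos 4,5,6,7,12,13,14,15,20,21,22,23,28,29,30,31): 0⊕0⊕0⊕0⊕0⊕1⊕0⊕0⊕1⊕0⊕0⊕1⊕0⊕1⊕0⊕1 = 1
s8 (pos 8,9,10,11,12,13,14,15,24,25,26,27,28,29,30,31): 0⊕0⊕1⊕1⊕0⊕1⊕0⊕0⊕0⊕0⊕0⊕1⊕0⊕1⊕0⊕1 = 0
s16 (pos 16,17,18,19,20,21,22,23,24,25,26,27,28,29,30,31): 0⊕1⊕0⊕1⊕1⊕0⊕0⊕1⊕0⊕0⊕0⊕1⊕0⊕1⊕0⊕1 = 1
Syndrome s16…s1 = 10111 → error at position 23.
Flip position 23: 0010000001101000101100100010101 → 0010000001101000101100000010101
Read data bits from positions 3,5,6,7,9,10,11,12,13,14,15,17,18,19,20,21,22,23,24,25,26,27,28,29,30,31: 10000110100101100000010101

10000110100101100000010101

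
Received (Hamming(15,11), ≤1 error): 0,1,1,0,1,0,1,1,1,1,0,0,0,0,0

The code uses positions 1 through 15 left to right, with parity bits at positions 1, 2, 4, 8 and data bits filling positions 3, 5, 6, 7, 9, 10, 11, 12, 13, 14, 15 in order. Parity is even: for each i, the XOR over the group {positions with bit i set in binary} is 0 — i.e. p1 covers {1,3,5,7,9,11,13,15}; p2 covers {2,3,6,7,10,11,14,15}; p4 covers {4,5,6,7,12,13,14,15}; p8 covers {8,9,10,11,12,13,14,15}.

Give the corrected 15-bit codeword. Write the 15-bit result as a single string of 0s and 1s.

011010101100000

s1 (pos 1,3,5,7,9,11,13,15): 0⊕1⊕1⊕1⊕1⊕0⊕0⊕0 = 0
s2 (pos 2,3,6,7,10,11,14,15): 1⊕1⊕0⊕1⊕1⊕0⊕0⊕0 = 0
s4 (pos 4,5,6,7,12,13,14,15): 0⊕1⊕0⊕1⊕0⊕0⊕0⊕0 = 0
s8 (pos 8,9,10,11,12,13,14,15): 1⊕1⊕1⊕0⊕0⊕0⊕0⊕0 = 1
Syndrome s8…s1 = 1000 → error at position 8.
Flip position 8: 011010111100000 → 011010101100000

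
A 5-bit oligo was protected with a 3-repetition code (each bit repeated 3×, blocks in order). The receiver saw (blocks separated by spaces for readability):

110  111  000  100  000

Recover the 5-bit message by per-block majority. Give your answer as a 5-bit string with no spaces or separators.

Block 1 (110): 2 ones → 1
Block 2 (111): 3 ones → 1
Block 3 (000): 0 ones → 0
Block 4 (100): 1 one → 0
Block 5 (000): 0 ones → 0

11000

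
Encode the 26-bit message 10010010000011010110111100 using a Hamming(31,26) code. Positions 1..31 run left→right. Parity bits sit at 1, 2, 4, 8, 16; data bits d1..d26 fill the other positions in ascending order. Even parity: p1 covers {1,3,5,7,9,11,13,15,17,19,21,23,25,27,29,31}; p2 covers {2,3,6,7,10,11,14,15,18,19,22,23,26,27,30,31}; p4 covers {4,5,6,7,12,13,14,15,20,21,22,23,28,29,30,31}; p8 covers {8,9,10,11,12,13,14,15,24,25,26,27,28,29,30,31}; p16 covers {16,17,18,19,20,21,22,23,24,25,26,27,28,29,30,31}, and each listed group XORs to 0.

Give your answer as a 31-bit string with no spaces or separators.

Place data at non-parity positions: p1 p2 1 p4 0 0 1 p8 0 0 1 0 0 0 0 p16 0 1 1 0 1 0 1 1 0 1 1 1 1 0 0
p1 (pos 1,3,5,7,9,11,13,15,17,19,21,23,25,27,29,31): XOR of data positions = 1⊕0⊕1⊕0⊕1⊕0⊕0⊕0⊕1⊕1⊕1⊕0⊕1⊕1⊕0 = 0
p2 (pos 2,3,6,7,10,11,14,15,18,19,22,23,26,27,30,31): XOR of data positions = 1⊕0⊕1⊕0⊕1⊕0⊕0⊕1⊕1⊕0⊕1⊕1⊕1⊕0⊕0 = 0
p4 (pos 4,5,6,7,12,13,14,15,20,21,22,23,28,29,30,31): XOR of data positions = 0⊕0⊕1⊕0⊕0⊕0⊕0⊕0⊕1⊕0⊕1⊕1⊕1⊕0⊕0 = 1
p8 (pos 8,9,10,11,12,13,14,15,24,25,26,27,28,29,30,31): XOR of data positions = 0⊕0⊕1⊕0⊕0⊕0⊕0⊕1⊕0⊕1⊕1⊕1⊕1⊕0⊕0 = 0
p16 (pos 16,17,18,19,20,21,22,23,24,25,26,27,28,29,30,31): XOR of data positions = 0⊕1⊕1⊕0⊕1⊕0⊕1⊕1⊕0⊕1⊕1⊕1⊕1⊕0⊕0 = 1
Codeword: 0011001000100001011010110111100

0011001000100001011010110111100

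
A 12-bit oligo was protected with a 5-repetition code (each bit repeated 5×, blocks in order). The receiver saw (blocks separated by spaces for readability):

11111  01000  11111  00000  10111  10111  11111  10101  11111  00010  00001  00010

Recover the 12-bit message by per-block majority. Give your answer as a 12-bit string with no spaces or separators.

101011111000

Block 1 (11111): 5 ones → 1
Block 2 (01000): 1 one → 0
Block 3 (11111): 5 ones → 1
Block 4 (00000): 0 ones → 0
Block 5 (10111): 4 ones → 1
Block 6 (10111): 4 ones → 1
Block 7 (11111): 5 ones → 1
Block 8 (10101): 3 ones → 1
Block 9 (11111): 5 ones → 1
Block 10 (00010): 1 one → 0
Block 11 (00001): 1 one → 0
Block 12 (00010): 1 one → 0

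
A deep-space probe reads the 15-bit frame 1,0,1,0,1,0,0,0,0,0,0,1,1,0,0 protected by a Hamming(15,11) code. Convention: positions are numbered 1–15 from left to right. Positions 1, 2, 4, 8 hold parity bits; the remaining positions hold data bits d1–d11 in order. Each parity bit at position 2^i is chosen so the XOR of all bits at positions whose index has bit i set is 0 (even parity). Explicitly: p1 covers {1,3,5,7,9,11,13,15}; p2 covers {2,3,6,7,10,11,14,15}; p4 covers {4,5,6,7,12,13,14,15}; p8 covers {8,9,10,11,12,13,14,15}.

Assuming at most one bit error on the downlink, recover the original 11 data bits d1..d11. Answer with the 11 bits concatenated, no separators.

11100001100

s1 (pos 1,3,5,7,9,11,13,15): 1⊕1⊕1⊕0⊕0⊕0⊕1⊕0 = 0
s2 (pos 2,3,6,7,10,11,14,15): 0⊕1⊕0⊕0⊕0⊕0⊕0⊕0 = 1
s4 (pos 4,5,6,7,12,13,14,15): 0⊕1⊕0⊕0⊕1⊕1⊕0⊕0 = 1
s8 (pos 8,9,10,11,12,13,14,15): 0⊕0⊕0⊕0⊕1⊕1⊕0⊕0 = 0
Syndrome s8…s1 = 0110 → error at position 6.
Flip position 6: 101010000001100 → 101011000001100
Read data bits from positions 3,5,6,7,9,10,11,12,13,14,15: 11100001100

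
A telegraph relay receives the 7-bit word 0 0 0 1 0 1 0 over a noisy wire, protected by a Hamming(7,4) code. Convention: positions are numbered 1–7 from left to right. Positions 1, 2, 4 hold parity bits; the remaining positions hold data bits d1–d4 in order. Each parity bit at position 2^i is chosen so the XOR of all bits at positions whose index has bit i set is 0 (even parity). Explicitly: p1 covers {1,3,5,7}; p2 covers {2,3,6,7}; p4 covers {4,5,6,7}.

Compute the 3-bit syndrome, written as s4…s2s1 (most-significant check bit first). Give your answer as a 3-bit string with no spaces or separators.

010

s1 (pos 1,3,5,7): 0⊕0⊕0⊕0 = 0
s2 (pos 2,3,6,7): 0⊕0⊕1⊕0 = 1
s4 (pos 4,5,6,7): 1⊕0⊕1⊕0 = 0
Syndrome s4…s1 = 010 → error at position 2.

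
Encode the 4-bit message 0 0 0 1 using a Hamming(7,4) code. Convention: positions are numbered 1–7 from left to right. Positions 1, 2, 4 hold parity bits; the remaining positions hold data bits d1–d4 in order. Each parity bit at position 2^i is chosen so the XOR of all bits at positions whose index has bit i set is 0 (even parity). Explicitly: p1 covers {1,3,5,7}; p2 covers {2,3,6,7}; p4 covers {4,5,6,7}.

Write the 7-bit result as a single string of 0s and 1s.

1101001

Place data at non-parity positions: p1 p2 0 p4 0 0 1
p1 (pos 1,3,5,7): XOR of data positions = 0⊕0⊕1 = 1
p2 (pos 2,3,6,7): XOR of data positions = 0⊕0⊕1 = 1
p4 (pos 4,5,6,7): XOR of data positions = 0⊕0⊕1 = 1
Codeword: 1101001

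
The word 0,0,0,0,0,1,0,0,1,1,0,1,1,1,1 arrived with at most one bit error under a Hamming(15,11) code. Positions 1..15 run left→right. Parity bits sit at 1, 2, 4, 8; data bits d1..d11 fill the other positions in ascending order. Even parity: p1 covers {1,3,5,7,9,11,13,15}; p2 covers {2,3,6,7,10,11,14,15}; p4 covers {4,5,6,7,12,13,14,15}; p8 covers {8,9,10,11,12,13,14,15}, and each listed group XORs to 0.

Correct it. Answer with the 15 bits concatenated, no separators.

000011001101111

s1 (pos 1,3,5,7,9,11,13,15): 0⊕0⊕0⊕0⊕1⊕0⊕1⊕1 = 1
s2 (pos 2,3,6,7,10,11,14,15): 0⊕0⊕1⊕0⊕1⊕0⊕1⊕1 = 0
s4 (pos 4,5,6,7,12,13,14,15): 0⊕0⊕1⊕0⊕1⊕1⊕1⊕1 = 1
s8 (pos 8,9,10,11,12,13,14,15): 0⊕1⊕1⊕0⊕1⊕1⊕1⊕1 = 0
Syndrome s8…s1 = 0101 → error at position 5.
Flip position 5: 000001001101111 → 000011001101111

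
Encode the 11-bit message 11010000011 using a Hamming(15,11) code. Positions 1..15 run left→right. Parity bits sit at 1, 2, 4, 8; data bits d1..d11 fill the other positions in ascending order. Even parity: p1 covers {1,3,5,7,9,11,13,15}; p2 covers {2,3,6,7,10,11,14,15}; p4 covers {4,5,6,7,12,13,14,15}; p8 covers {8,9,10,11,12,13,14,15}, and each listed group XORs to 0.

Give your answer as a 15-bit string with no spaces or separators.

001010100000011

Place data at non-parity positions: p1 p2 1 p4 1 0 1 p8 0 0 0 0 0 1 1
p1 (pos 1,3,5,7,9,11,13,15): XOR of data positions = 1⊕1⊕1⊕0⊕0⊕0⊕1 = 0
p2 (pos 2,3,6,7,10,11,14,15): XOR of data positions = 1⊕0⊕1⊕0⊕0⊕1⊕1 = 0
p4 (pos 4,5,6,7,12,13,14,15): XOR of data positions = 1⊕0⊕1⊕0⊕0⊕1⊕1 = 0
p8 (pos 8,9,10,11,12,13,14,15): XOR of data positions = 0⊕0⊕0⊕0⊕0⊕1⊕1 = 0
Codeword: 001010100000011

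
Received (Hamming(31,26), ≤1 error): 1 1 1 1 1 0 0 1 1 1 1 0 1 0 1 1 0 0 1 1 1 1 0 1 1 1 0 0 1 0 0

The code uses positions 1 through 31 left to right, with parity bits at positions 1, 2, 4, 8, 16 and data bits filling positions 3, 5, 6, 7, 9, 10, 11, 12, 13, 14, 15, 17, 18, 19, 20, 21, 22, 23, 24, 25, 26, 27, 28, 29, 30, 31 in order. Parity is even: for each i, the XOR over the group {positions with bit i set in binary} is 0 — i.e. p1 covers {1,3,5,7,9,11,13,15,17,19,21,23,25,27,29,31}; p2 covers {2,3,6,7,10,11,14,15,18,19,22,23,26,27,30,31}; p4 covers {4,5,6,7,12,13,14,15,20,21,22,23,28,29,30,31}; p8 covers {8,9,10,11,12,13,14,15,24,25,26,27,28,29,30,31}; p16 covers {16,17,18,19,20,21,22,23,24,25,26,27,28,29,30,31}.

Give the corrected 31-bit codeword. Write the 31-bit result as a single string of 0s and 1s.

s1 (pos 1,3,5,7,9,11,13,15,17,19,21,23,25,27,29,31): 1⊕1⊕1⊕0⊕1⊕1⊕1⊕1⊕0⊕1⊕1⊕0⊕1⊕0⊕1⊕0 = 1
s2 (pos 2,3,6,7,10,11,14,15,18,19,22,23,26,27,30,31): 1⊕1⊕0⊕0⊕1⊕1⊕0⊕1⊕0⊕1⊕1⊕0⊕1⊕0⊕0⊕0 = 0
s4 (pos 4,5,6,7,12,13,14,15,20,21,22,23,28,29,30,31): 1⊕1⊕0⊕0⊕0⊕1⊕0⊕1⊕1⊕1⊕1⊕0⊕0⊕1⊕0⊕0 = 0
s8 (pos 8,9,10,11,12,13,14,15,24,25,26,27,28,29,30,31): 1⊕1⊕1⊕1⊕0⊕1⊕0⊕1⊕1⊕1⊕1⊕0⊕0⊕1⊕0⊕0 = 0
s16 (pos 16,17,18,19,20,21,22,23,24,25,26,27,28,29,30,31): 1⊕0⊕0⊕1⊕1⊕1⊕1⊕0⊕1⊕1⊕1⊕0⊕0⊕1⊕0⊕0 = 1
Syndrome s16…s1 = 10001 → error at position 17.
Flip position 17: 1111100111101011001111011100100 → 1111100111101011101111011100100

1111100111101011101111011100100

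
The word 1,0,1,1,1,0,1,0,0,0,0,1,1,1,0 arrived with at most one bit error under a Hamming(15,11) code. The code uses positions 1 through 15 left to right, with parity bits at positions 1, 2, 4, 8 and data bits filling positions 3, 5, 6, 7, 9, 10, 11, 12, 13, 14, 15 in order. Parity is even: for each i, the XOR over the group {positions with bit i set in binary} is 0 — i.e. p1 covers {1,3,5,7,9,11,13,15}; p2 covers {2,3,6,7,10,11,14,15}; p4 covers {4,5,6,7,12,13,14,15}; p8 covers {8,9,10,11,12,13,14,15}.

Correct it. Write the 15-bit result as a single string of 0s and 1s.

s1 (pos 1,3,5,7,9,11,13,15): 1⊕1⊕1⊕1⊕0⊕0⊕1⊕0 = 1
s2 (pos 2,3,6,7,10,11,14,15): 0⊕1⊕0⊕1⊕0⊕0⊕1⊕0 = 1
s4 (pos 4,5,6,7,12,13,14,15): 1⊕1⊕0⊕1⊕1⊕1⊕1⊕0 = 0
s8 (pos 8,9,10,11,12,13,14,15): 0⊕0⊕0⊕0⊕1⊕1⊕1⊕0 = 1
Syndrome s8…s1 = 1011 → error at position 11.
Flip position 11: 101110100001110 → 101110100011110

101110100011110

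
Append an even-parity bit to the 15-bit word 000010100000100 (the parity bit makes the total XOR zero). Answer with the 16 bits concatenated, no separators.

0000101000001001

XOR of the 15 data bits: 0⊕0⊕0⊕0⊕1⊕0⊕1⊕0⊕0⊕0⊕0⊕0⊕1⊕0⊕0 = 1
Parity bit = 1 (so all 16 bits XOR to 0).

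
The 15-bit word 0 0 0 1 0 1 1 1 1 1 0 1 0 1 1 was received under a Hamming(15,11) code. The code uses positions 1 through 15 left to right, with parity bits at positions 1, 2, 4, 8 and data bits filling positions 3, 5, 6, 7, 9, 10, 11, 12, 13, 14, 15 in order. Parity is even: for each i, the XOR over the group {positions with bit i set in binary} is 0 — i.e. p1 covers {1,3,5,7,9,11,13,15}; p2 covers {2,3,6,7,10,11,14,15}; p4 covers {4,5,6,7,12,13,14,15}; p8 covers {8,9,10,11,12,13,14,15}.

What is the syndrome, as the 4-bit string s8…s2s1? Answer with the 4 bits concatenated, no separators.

s1 (pos 1,3,5,7,9,11,13,15): 0⊕0⊕0⊕1⊕1⊕0⊕0⊕1 = 1
s2 (pos 2,3,6,7,10,11,14,15): 0⊕0⊕1⊕1⊕1⊕0⊕1⊕1 = 1
s4 (pos 4,5,6,7,12,13,14,15): 1⊕0⊕1⊕1⊕1⊕0⊕1⊕1 = 0
s8 (pos 8,9,10,11,12,13,14,15): 1⊕1⊕1⊕0⊕1⊕0⊕1⊕1 = 0
Syndrome s8…s1 = 0011 → error at position 3.

0011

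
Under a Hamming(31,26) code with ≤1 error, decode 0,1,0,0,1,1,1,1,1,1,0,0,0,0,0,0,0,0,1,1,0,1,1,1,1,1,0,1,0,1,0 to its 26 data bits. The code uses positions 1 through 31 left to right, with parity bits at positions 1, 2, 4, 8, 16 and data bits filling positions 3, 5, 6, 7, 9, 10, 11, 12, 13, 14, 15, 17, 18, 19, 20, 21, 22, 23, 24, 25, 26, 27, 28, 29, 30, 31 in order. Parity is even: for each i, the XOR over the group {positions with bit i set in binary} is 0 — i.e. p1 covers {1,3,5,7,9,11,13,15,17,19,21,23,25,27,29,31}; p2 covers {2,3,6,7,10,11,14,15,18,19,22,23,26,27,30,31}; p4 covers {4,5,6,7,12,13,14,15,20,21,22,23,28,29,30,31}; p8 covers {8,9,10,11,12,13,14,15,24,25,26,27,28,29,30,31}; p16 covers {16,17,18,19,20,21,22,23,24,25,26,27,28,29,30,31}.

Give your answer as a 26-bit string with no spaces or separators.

01111100000011101111101010

s1 (pos 1,3,5,7,9,11,13,15,17,19,21,23,25,27,29,31): 0⊕0⊕1⊕1⊕1⊕0⊕0⊕0⊕0⊕1⊕0⊕1⊕1⊕0⊕0⊕0 = 0
s2 (pos 2,3,6,7,10,11,14,15,18,19,22,23,26,27,30,31): 1⊕0⊕1⊕1⊕1⊕0⊕0⊕0⊕0⊕1⊕1⊕1⊕1⊕0⊕1⊕0 = 1
s4 (pos 4,5,6,7,12,13,14,15,20,21,22,23,28,29,30,31): 0⊕1⊕1⊕1⊕0⊕0⊕0⊕0⊕1⊕0⊕1⊕1⊕1⊕0⊕1⊕0 = 0
s8 (pos 8,9,10,11,12,13,14,15,24,25,26,27,28,29,30,31): 1⊕1⊕1⊕0⊕0⊕0⊕0⊕0⊕1⊕1⊕1⊕0⊕1⊕0⊕1⊕0 = 0
s16 (pos 16,17,18,19,20,21,22,23,24,25,26,27,28,29,30,31): 0⊕0⊕0⊕1⊕1⊕0⊕1⊕1⊕1⊕1⊕1⊕0⊕1⊕0⊕1⊕0 = 1
Syndrome s16…s1 = 10010 → error at position 18.
Flip position 18: 0100111111000000001101111101010 → 0100111111000000011101111101010
Read data bits from positions 3,5,6,7,9,10,11,12,13,14,15,17,18,19,20,21,22,23,24,25,26,27,28,29,30,31: 01111100000011101111101010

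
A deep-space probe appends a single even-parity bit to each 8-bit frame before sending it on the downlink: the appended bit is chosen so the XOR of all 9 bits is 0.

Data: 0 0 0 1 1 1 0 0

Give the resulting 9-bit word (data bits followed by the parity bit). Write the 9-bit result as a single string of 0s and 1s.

XOR of the 8 data bits: 0⊕0⊕0⊕1⊕1⊕1⊕0⊕0 = 1
Parity bit = 1 (so all 9 bits XOR to 0).

000111001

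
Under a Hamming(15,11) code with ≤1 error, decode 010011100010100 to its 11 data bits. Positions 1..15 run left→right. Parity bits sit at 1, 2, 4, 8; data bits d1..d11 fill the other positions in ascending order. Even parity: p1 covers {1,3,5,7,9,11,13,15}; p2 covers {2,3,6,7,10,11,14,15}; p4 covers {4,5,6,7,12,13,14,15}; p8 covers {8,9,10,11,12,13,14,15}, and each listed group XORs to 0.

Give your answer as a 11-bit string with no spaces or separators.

s1 (pos 1,3,5,7,9,11,13,15): 0⊕0⊕1⊕1⊕0⊕1⊕1⊕0 = 0
s2 (pos 2,3,6,7,10,11,14,15): 1⊕0⊕1⊕1⊕0⊕1⊕0⊕0 = 0
s4 (pos 4,5,6,7,12,13,14,15): 0⊕1⊕1⊕1⊕0⊕1⊕0⊕0 = 0
s8 (pos 8,9,10,11,12,13,14,15): 0⊕0⊕0⊕1⊕0⊕1⊕0⊕0 = 0
Syndrome s8…s1 = 0000 → no error.
Read data bits from positions 3,5,6,7,9,10,11,12,13,14,15: 01110010100

01110010100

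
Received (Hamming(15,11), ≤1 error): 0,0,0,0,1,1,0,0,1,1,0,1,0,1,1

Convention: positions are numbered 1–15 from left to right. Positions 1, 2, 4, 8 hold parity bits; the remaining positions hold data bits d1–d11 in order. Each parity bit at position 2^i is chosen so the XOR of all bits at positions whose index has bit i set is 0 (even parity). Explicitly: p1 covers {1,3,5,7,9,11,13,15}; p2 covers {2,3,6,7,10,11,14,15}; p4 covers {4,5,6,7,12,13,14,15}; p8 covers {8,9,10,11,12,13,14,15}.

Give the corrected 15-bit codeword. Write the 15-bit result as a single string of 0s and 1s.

000011001101111

s1 (pos 1,3,5,7,9,11,13,15): 0⊕0⊕1⊕0⊕1⊕0⊕0⊕1 = 1
s2 (pos 2,3,6,7,10,11,14,15): 0⊕0⊕1⊕0⊕1⊕0⊕1⊕1 = 0
s4 (pos 4,5,6,7,12,13,14,15): 0⊕1⊕1⊕0⊕1⊕0⊕1⊕1 = 1
s8 (pos 8,9,10,11,12,13,14,15): 0⊕1⊕1⊕0⊕1⊕0⊕1⊕1 = 1
Syndrome s8…s1 = 1101 → error at position 13.
Flip position 13: 000011001101011 → 000011001101111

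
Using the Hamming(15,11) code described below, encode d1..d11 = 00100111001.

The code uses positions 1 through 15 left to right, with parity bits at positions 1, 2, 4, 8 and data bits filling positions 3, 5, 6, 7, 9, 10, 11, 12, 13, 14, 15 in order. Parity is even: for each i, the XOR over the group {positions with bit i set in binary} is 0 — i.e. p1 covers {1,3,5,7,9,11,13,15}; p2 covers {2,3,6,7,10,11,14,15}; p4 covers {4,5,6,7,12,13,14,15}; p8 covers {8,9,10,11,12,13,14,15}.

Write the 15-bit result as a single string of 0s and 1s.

Place data at non-parity positions: p1 p2 0 p4 0 1 0 p8 0 1 1 1 0 0 1
p1 (pos 1,3,5,7,9,11,13,15): XOR of data positions = 0⊕0⊕0⊕0⊕1⊕0⊕1 = 0
p2 (pos 2,3,6,7,10,11,14,15): XOR of data positions = 0⊕1⊕0⊕1⊕1⊕0⊕1 = 0
p4 (pos 4,5,6,7,12,13,14,15): XOR of data positions = 0⊕1⊕0⊕1⊕0⊕0⊕1 = 1
p8 (pos 8,9,10,11,12,13,14,15): XOR of data positions = 0⊕1⊕1⊕1⊕0⊕0⊕1 = 0
Codeword: 000101000111001

000101000111001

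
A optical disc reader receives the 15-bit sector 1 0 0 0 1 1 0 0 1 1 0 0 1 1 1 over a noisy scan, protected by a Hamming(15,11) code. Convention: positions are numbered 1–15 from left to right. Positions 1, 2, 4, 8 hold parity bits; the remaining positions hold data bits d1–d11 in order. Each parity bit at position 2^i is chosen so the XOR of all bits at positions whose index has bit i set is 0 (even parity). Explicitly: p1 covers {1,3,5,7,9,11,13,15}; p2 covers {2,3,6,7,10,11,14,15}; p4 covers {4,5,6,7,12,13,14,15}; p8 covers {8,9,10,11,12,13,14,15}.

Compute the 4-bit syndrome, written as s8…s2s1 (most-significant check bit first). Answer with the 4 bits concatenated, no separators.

s1 (pos 1,3,5,7,9,11,13,15): 1⊕0⊕1⊕0⊕1⊕0⊕1⊕1 = 1
s2 (pos 2,3,6,7,10,11,14,15): 0⊕0⊕1⊕0⊕1⊕0⊕1⊕1 = 0
s4 (pos 4,5,6,7,12,13,14,15): 0⊕1⊕1⊕0⊕0⊕1⊕1⊕1 = 1
s8 (pos 8,9,10,11,12,13,14,15): 0⊕1⊕1⊕0⊕0⊕1⊕1⊕1 = 1
Syndrome s8…s1 = 1101 → error at position 13.

1101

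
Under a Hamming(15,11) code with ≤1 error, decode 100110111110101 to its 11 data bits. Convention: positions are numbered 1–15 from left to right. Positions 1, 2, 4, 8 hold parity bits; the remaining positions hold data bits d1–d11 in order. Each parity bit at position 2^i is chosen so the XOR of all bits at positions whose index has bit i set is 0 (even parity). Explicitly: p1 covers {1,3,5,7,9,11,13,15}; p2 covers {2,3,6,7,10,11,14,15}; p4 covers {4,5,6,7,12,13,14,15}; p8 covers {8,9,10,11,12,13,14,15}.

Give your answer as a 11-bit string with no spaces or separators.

00011110101

s1 (pos 1,3,5,7,9,11,13,15): 1⊕0⊕1⊕1⊕1⊕1⊕1⊕1 = 1
s2 (pos 2,3,6,7,10,11,14,15): 0⊕0⊕0⊕1⊕1⊕1⊕0⊕1 = 0
s4 (pos 4,5,6,7,12,13,14,15): 1⊕1⊕0⊕1⊕0⊕1⊕0⊕1 = 1
s8 (pos 8,9,10,11,12,13,14,15): 1⊕1⊕1⊕1⊕0⊕1⊕0⊕1 = 0
Syndrome s8…s1 = 0101 → error at position 5.
Flip position 5: 100110111110101 → 100100111110101
Read data bits from positions 3,5,6,7,9,10,11,12,13,14,15: 00011110101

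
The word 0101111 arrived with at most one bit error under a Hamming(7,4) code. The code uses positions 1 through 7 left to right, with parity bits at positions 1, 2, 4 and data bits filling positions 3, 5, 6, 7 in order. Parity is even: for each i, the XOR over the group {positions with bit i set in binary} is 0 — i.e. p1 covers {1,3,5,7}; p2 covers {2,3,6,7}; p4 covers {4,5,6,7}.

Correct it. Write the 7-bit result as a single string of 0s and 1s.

s1 (pos 1,3,5,7): 0⊕0⊕1⊕1 = 0
s2 (pos 2,3,6,7): 1⊕0⊕1⊕1 = 1
s4 (pos 4,5,6,7): 1⊕1⊕1⊕1 = 0
Syndrome s4…s1 = 010 → error at position 2.
Flip position 2: 0101111 → 0001111

0001111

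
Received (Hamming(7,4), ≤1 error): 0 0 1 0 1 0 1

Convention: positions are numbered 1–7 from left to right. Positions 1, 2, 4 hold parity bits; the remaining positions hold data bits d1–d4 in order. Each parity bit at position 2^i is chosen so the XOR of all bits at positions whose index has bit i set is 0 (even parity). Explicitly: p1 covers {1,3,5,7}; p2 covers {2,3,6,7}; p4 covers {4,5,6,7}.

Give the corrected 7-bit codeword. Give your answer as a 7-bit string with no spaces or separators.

s1 (pos 1,3,5,7): 0⊕1⊕1⊕1 = 1
s2 (pos 2,3,6,7): 0⊕1⊕0⊕1 = 0
s4 (pos 4,5,6,7): 0⊕1⊕0⊕1 = 0
Syndrome s4…s1 = 001 → error at position 1.
Flip position 1: 0010101 → 1010101

1010101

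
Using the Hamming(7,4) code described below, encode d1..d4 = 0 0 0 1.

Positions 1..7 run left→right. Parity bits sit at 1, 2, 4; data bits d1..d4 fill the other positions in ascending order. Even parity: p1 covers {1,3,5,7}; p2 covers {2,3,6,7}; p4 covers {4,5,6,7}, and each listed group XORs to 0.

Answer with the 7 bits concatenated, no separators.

Place data at non-parity positions: p1 p2 0 p4 0 0 1
p1 (pos 1,3,5,7): XOR of data positions = 0⊕0⊕1 = 1
p2 (pos 2,3,6,7): XOR of data positions = 0⊕0⊕1 = 1
p4 (pos 4,5,6,7): XOR of data positions = 0⊕0⊕1 = 1
Codeword: 1101001

1101001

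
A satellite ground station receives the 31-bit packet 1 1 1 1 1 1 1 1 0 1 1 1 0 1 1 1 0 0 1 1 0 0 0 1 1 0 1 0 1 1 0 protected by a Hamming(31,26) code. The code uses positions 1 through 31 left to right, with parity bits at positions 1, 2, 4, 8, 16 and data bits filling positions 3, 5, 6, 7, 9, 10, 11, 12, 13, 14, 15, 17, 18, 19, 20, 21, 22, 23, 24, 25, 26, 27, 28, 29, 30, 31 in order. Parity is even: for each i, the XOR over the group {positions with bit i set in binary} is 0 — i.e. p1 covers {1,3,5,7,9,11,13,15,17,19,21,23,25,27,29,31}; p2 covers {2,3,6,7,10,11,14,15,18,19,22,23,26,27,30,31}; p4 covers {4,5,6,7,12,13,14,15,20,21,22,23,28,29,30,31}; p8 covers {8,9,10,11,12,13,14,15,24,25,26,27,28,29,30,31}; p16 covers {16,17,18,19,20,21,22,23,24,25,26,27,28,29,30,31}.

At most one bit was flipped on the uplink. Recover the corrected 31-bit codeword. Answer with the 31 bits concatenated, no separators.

s1 (pos 1,3,5,7,9,11,13,15,17,19,21,23,25,27,29,31): 1⊕1⊕1⊕1⊕0⊕1⊕0⊕1⊕0⊕1⊕0⊕0⊕1⊕1⊕1⊕0 = 0
s2 (pos 2,3,6,7,10,11,14,15,18,19,22,23,26,27,30,31): 1⊕1⊕1⊕1⊕1⊕1⊕1⊕1⊕0⊕1⊕0⊕0⊕0⊕1⊕1⊕0 = 1
s4 (pos 4,5,6,7,12,13,14,15,20,21,22,23,28,29,30,31): 1⊕1⊕1⊕1⊕1⊕0⊕1⊕1⊕1⊕0⊕0⊕0⊕0⊕1⊕1⊕0 = 0
s8 (pos 8,9,10,11,12,13,14,15,24,25,26,27,28,29,30,31): 1⊕0⊕1⊕1⊕1⊕0⊕1⊕1⊕1⊕1⊕0⊕1⊕0⊕1⊕1⊕0 = 1
s16 (pos 16,17,18,19,20,21,22,23,24,25,26,27,28,29,30,31): 1⊕0⊕0⊕1⊕1⊕0⊕0⊕0⊕1⊕1⊕0⊕1⊕0⊕1⊕1⊕0 = 0
Syndrome s16…s1 = 01010 → error at position 10.
Flip position 10: 1111111101110111001100011010110 → 1111111100110111001100011010110

1111111100110111001100011010110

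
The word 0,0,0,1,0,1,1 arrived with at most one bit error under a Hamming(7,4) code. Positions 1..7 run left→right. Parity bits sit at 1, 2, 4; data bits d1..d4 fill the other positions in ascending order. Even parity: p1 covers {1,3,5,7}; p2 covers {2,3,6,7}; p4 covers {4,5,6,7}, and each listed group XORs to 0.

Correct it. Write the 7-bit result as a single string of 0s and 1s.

s1 (pos 1,3,5,7): 0⊕0⊕0⊕1 = 1
s2 (pos 2,3,6,7): 0⊕0⊕1⊕1 = 0
s4 (pos 4,5,6,7): 1⊕0⊕1⊕1 = 1
Syndrome s4…s1 = 101 → error at position 5.
Flip position 5: 0001011 → 0001111

0001111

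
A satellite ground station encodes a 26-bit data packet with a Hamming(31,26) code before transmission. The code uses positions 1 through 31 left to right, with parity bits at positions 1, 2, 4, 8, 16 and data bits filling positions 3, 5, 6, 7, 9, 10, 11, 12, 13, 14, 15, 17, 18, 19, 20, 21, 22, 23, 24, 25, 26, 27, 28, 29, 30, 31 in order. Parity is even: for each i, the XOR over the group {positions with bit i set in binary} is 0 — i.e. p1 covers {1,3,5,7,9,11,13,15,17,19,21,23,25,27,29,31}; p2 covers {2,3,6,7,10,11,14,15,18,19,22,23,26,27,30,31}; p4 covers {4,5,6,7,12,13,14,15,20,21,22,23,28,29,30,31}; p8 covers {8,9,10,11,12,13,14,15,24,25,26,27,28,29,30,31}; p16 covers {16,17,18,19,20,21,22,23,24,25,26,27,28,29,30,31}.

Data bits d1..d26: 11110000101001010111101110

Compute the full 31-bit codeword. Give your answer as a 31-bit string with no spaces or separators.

Place data at non-parity positions: p1 p2 1 p4 1 1 1 p8 0 0 0 0 1 0 1 p16 0 0 1 0 1 0 1 1 1 1 0 1 1 1 0
p1 (pos 1,3,5,7,9,11,13,15,17,19,21,23,25,27,29,31): XOR of data positions = 1⊕1⊕1⊕0⊕0⊕1⊕1⊕0⊕1⊕1⊕1⊕1⊕0⊕1⊕0 = 0
p2 (pos 2,3,6,7,10,11,14,15,18,19,22,23,26,27,30,31): XOR of data positions = 1⊕1⊕1⊕0⊕0⊕0⊕1⊕0⊕1⊕0⊕1⊕1⊕0⊕1⊕0 = 0
p4 (pos 4,5,6,7,12,13,14,15,20,21,22,23,28,29,30,31): XOR of data positions = 1⊕1⊕1⊕0⊕1⊕0⊕1⊕0⊕1⊕0⊕1⊕1⊕1⊕1⊕0 = 0
p8 (pos 8,9,10,11,12,13,14,15,24,25,26,27,28,29,30,31): XOR of data positions = 0⊕0⊕0⊕0⊕1⊕0⊕1⊕1⊕1⊕1⊕0⊕1⊕1⊕1⊕0 = 0
p16 (pos 16,17,18,19,20,21,22,23,24,25,26,27,28,29,30,31): XOR of data positions = 0⊕0⊕1⊕0⊕1⊕0⊕1⊕1⊕1⊕1⊕0⊕1⊕1⊕1⊕0 = 1
Codeword: 0010111000001011001010111101110

0010111000001011001010111101110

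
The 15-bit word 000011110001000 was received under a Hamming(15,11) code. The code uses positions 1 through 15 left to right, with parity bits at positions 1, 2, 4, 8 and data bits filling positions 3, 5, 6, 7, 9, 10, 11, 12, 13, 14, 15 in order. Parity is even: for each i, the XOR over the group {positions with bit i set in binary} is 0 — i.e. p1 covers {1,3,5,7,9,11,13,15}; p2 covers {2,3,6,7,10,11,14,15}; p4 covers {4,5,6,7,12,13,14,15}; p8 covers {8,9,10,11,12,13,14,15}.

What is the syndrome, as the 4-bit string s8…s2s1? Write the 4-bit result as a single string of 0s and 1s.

0000

s1 (pos 1,3,5,7,9,11,13,15): 0⊕0⊕1⊕1⊕0⊕0⊕0⊕0 = 0
s2 (pos 2,3,6,7,10,11,14,15): 0⊕0⊕1⊕1⊕0⊕0⊕0⊕0 = 0
s4 (pos 4,5,6,7,12,13,14,15): 0⊕1⊕1⊕1⊕1⊕0⊕0⊕0 = 0
s8 (pos 8,9,10,11,12,13,14,15): 1⊕0⊕0⊕0⊕1⊕0⊕0⊕0 = 0
Syndrome s8…s1 = 0000 → no error.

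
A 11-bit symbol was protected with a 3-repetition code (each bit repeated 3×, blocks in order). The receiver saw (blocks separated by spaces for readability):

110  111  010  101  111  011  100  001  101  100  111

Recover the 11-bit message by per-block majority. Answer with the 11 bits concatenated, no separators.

Block 1 (110): 2 ones → 1
Block 2 (111): 3 ones → 1
Block 3 (010): 1 one → 0
Block 4 (101): 2 ones → 1
Block 5 (111): 3 ones → 1
Block 6 (011): 2 ones → 1
Block 7 (100): 1 one → 0
Block 8 (001): 1 one → 0
Block 9 (101): 2 ones → 1
Block 10 (100): 1 one → 0
Block 11 (111): 3 ones → 1

11011100101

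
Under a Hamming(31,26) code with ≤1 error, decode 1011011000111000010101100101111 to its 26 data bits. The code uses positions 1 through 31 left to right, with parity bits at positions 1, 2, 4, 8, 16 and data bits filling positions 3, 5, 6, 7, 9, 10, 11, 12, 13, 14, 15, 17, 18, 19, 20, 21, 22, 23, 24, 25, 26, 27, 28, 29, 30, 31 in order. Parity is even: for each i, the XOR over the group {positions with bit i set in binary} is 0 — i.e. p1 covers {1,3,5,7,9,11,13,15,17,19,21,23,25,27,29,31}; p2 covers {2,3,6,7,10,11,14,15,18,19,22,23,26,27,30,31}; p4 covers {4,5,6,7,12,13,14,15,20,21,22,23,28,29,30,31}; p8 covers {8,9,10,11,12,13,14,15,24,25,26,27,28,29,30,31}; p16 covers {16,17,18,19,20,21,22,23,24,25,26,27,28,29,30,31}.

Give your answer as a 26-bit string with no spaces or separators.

10110011100010101100101111

s1 (pos 1,3,5,7,9,11,13,15,17,19,21,23,25,27,29,31): 1⊕1⊕0⊕1⊕0⊕1⊕1⊕0⊕0⊕0⊕0⊕1⊕0⊕0⊕1⊕1 = 0
s2 (pos 2,3,6,7,10,11,14,15,18,19,22,23,26,27,30,31): 0⊕1⊕1⊕1⊕0⊕1⊕0⊕0⊕1⊕0⊕1⊕1⊕1⊕0⊕1⊕1 = 0
s4 (pos 4,5,6,7,12,13,14,15,20,21,22,23,28,29,30,31): 1⊕0⊕1⊕1⊕1⊕1⊕0⊕0⊕1⊕0⊕1⊕1⊕1⊕1⊕1⊕1 = 0
s8 (pos 8,9,10,11,12,13,14,15,24,25,26,27,28,29,30,31): 0⊕0⊕0⊕1⊕1⊕1⊕0⊕0⊕0⊕0⊕1⊕0⊕1⊕1⊕1⊕1 = 0
s16 (pos 16,17,18,19,20,21,22,23,24,25,26,27,28,29,30,31): 0⊕0⊕1⊕0⊕1⊕0⊕1⊕1⊕0⊕0⊕1⊕0⊕1⊕1⊕1⊕1 = 1
Syndrome s16…s1 = 10000 → error at position 16.
Flip position 16: 1011011000111000010101100101111 → 1011011000111001010101100101111
Read data bits from positions 3,5,6,7,9,10,11,12,13,14,15,17,18,19,20,21,22,23,24,25,26,27,28,29,30,31: 10110011100010101100101111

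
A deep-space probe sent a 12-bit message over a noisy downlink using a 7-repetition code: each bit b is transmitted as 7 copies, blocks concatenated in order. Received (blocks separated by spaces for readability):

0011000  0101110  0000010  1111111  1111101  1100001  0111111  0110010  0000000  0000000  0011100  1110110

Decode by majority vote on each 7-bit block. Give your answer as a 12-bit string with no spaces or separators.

010110100001

Block 1 (0011000): 2 ones → 0
Block 2 (0101110): 4 ones → 1
Block 3 (0000010): 1 one → 0
Block 4 (1111111): 7 ones → 1
Block 5 (1111101): 6 ones → 1
Block 6 (1100001): 3 ones → 0
Block 7 (0111111): 6 ones → 1
Block 8 (0110010): 3 ones → 0
Block 9 (0000000): 0 ones → 0
Block 10 (0000000): 0 ones → 0
Block 11 (0011100): 3 ones → 0
Block 12 (1110110): 5 ones → 1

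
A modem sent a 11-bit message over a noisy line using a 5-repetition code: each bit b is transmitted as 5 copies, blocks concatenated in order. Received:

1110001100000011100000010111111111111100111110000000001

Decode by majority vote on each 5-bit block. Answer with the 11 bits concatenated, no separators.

Block 1 (11100): 3 ones → 1
Block 2 (01100): 2 ones → 0
Block 3 (00001): 1 one → 0
Block 4 (11000): 2 ones → 0
Block 5 (00010): 1 one → 0
Block 6 (11111): 5 ones → 1
Block 7 (11111): 5 ones → 1
Block 8 (11100): 3 ones → 1
Block 9 (11111): 5 ones → 1
Block 10 (00000): 0 ones → 0
Block 11 (00001): 1 one → 0

10000111100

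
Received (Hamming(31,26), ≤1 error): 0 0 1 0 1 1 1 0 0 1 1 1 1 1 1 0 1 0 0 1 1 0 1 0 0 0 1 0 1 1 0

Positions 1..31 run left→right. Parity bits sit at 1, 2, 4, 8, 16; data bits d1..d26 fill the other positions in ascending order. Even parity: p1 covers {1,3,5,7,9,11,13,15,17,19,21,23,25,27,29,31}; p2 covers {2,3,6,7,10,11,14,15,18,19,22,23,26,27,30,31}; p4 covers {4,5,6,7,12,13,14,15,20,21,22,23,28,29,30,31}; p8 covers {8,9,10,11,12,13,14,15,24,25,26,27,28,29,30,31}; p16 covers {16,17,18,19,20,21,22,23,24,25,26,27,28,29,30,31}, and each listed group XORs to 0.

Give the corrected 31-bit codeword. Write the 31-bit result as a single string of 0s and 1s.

0010111001111110100110101010110

s1 (pos 1,3,5,7,9,11,13,15,17,19,21,23,25,27,29,31): 0⊕1⊕1⊕1⊕0⊕1⊕1⊕1⊕1⊕0⊕1⊕1⊕0⊕1⊕1⊕0 = 1
s2 (pos 2,3,6,7,10,11,14,15,18,19,22,23,26,27,30,31): 0⊕1⊕1⊕1⊕1⊕1⊕1⊕1⊕0⊕0⊕0⊕1⊕0⊕1⊕1⊕0 = 0
s4 (pos 4,5,6,7,12,13,14,15,20,21,22,23,28,29,30,31): 0⊕1⊕1⊕1⊕1⊕1⊕1⊕1⊕1⊕1⊕0⊕1⊕0⊕1⊕1⊕0 = 0
s8 (pos 8,9,10,11,12,13,14,15,24,25,26,27,28,29,30,31): 0⊕0⊕1⊕1⊕1⊕1⊕1⊕1⊕0⊕0⊕0⊕1⊕0⊕1⊕1⊕0 = 1
s16 (pos 16,17,18,19,20,21,22,23,24,25,26,27,28,29,30,31): 0⊕1⊕0⊕0⊕1⊕1⊕0⊕1⊕0⊕0⊕0⊕1⊕0⊕1⊕1⊕0 = 1
Syndrome s16…s1 = 11001 → error at position 25.
Flip position 25: 0010111001111110100110100010110 → 0010111001111110100110101010110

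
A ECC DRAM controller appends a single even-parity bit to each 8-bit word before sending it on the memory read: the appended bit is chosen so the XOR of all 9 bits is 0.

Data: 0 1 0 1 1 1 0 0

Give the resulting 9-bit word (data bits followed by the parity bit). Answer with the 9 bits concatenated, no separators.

XOR of the 8 data bits: 0⊕1⊕0⊕1⊕1⊕1⊕0⊕0 = 0
Parity bit = 0 (so all 9 bits XOR to 0).

010111000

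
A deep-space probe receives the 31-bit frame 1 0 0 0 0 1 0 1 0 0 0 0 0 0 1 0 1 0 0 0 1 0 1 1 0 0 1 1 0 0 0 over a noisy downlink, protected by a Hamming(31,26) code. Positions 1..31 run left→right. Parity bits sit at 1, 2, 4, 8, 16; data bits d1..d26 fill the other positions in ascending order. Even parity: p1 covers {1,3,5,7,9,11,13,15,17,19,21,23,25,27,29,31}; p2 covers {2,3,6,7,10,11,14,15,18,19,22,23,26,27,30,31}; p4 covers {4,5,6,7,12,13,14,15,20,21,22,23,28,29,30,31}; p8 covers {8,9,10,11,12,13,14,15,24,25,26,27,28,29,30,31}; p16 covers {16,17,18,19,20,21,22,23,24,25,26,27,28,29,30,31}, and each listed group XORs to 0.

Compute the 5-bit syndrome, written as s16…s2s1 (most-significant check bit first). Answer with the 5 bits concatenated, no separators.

01100

s1 (pos 1,3,5,7,9,11,13,15,17,19,21,23,25,27,29,31): 1⊕0⊕0⊕0⊕0⊕0⊕0⊕1⊕1⊕0⊕1⊕1⊕0⊕1⊕0⊕0 = 0
s2 (pos 2,3,6,7,10,11,14,15,18,19,22,23,26,27,30,31): 0⊕0⊕1⊕0⊕0⊕0⊕0⊕1⊕0⊕0⊕0⊕1⊕0⊕1⊕0⊕0 = 0
s4 (pos 4,5,6,7,12,13,14,15,20,21,22,23,28,29,30,31): 0⊕0⊕1⊕0⊕0⊕0⊕0⊕1⊕0⊕1⊕0⊕1⊕1⊕0⊕0⊕0 = 1
s8 (pos 8,9,10,11,12,13,14,15,24,25,26,27,28,29,30,31): 1⊕0⊕0⊕0⊕0⊕0⊕0⊕1⊕1⊕0⊕0⊕1⊕1⊕0⊕0⊕0 = 1
s16 (pos 16,17,18,19,20,21,22,23,24,25,26,27,28,29,30,31): 0⊕1⊕0⊕0⊕0⊕1⊕0⊕1⊕1⊕0⊕0⊕1⊕1⊕0⊕0⊕0 = 0
Syndrome s16…s1 = 01100 → error at position 12.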